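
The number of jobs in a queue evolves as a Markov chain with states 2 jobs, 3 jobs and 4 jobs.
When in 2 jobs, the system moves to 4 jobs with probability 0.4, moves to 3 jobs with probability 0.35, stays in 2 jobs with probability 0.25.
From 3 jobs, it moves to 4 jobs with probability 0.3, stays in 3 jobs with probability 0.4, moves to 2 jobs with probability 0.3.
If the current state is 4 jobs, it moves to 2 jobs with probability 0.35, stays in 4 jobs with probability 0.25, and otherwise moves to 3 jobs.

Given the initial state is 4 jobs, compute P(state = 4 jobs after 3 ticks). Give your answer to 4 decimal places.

Propagate the distribution vector 3 ticks from 4 jobs.
After 0 ticks: (0.0000, 0.0000, 1.0000)
After 1 tick: (0.3500, 0.4000, 0.2500)
After 2 ticks: (0.2950, 0.3825, 0.3225)
After 3 ticks: (0.3014, 0.3853, 0.3134)
P(in 4 jobs after 3 ticks) = 0.3134

0.3134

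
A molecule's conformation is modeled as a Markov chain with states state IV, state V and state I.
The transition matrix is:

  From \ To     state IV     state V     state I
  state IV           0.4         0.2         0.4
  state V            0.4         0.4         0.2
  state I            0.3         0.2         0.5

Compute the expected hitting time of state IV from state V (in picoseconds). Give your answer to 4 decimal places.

Let t(s) be the expected number of picoseconds to first reach state IV from state s, with t(state IV) = 0. Conditioning on the first picosecond:
t(state V) = 1 + 0.4·t(state V) + 0.2·t(state I)
t(state I) = 1 + 0.2·t(state V) + 0.5·t(state I)
Solving: t(state V) = 2.6923, t(state I) = 3.0769.
Expected picoseconds from state V to state IV: 2.6923.

2.6923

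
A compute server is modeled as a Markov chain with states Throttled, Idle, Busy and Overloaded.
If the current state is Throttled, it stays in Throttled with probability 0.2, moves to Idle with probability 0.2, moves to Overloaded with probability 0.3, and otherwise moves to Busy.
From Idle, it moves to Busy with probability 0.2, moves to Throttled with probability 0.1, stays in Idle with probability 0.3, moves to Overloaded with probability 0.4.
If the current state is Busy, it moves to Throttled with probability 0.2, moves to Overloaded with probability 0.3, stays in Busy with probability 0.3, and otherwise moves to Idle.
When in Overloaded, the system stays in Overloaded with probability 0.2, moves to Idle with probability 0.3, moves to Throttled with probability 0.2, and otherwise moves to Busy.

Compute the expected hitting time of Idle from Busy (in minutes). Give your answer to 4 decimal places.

Let t(s) be the expected number of minutes to first reach Idle from state s, with t(Idle) = 0. Conditioning on the first minute:
t(Throttled) = 1 + 0.2·t(Throttled) + 0.3·t(Busy) + 0.3·t(Overloaded)
t(Busy) = 1 + 0.2·t(Throttled) + 0.3·t(Busy) + 0.3·t(Overloaded)
t(Overloaded) = 1 + 0.2·t(Throttled) + 0.3·t(Busy) + 0.2·t(Overloaded)
Solving: t(Throttled) = 4.4000, t(Busy) = 4.4000, t(Overloaded) = 4.0000.
Expected minutes from Busy to Idle: 4.4000.

4.4000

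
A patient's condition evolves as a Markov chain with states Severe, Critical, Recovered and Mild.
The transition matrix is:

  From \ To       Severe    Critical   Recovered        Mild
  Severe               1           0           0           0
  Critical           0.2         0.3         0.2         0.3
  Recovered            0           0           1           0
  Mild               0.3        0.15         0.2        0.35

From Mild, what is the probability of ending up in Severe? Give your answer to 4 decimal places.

0.5854

Let h(s) be the probability of absorption at Severe starting from transient state s. Then h(Severe) = 1 and h(Recovered) = 0. By first-step analysis:
h(Critical) = 0.2·1 + 0.3·h(Critical) + 0.2·0 + 0.3·h(Mild)
h(Mild) = 0.3·1 + 0.15·h(Critical) + 0.2·0 + 0.35·h(Mild)
Solving: h(Critical) = 0.5366, h(Mild) = 0.5854.
Starting from Mild, the probability is 0.5854.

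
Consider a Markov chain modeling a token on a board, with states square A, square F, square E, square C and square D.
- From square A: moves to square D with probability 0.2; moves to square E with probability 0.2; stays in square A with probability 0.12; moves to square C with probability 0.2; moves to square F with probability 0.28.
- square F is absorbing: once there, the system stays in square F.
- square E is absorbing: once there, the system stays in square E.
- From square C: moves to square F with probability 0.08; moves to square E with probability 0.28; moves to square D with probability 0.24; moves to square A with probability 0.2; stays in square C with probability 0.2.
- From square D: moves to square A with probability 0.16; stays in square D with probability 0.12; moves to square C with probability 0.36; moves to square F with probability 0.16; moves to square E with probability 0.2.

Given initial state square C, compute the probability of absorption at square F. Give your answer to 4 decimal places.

0.3465

Let h(s) be the probability of absorption at square F starting from transient state s. Then h(square F) = 1 and h(square E) = 0. By first-step analysis:
h(square A) = 0.12·h(square A) + 0.28·1 + 0.2·0 + 0.2·h(square C) + 0.2·h(square D)
h(square C) = 0.2·h(square A) + 0.08·1 + 0.28·0 + 0.2·h(square C) + 0.24·h(square D)
h(square D) = 0.16·h(square A) + 0.16·1 + 0.2·0 + 0.36·h(square C) + 0.12·h(square D)
Solving: h(square A) = 0.4908, h(square C) = 0.3465, h(square D) = 0.4128.
Starting from square C, the probability is 0.3465.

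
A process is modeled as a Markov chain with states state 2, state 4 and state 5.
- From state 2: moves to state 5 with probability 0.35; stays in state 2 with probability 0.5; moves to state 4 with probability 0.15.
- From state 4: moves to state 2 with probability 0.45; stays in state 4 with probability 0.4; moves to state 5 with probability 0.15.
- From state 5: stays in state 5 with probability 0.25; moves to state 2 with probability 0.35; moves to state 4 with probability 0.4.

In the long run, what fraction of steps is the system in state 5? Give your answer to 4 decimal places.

0.2657

Let the stationary distribution be π with π = πP and π_1 + π_2 + π_3 = 1.
π_1 = 0.5·π_1 + 0.45·π_2 + 0.35·π_3
π_2 = 0.15·π_1 + 0.4·π_2 + 0.4·π_3
Solving with the normalization constraint gives π = (0.4457, 0.2886, 0.2657).
So the stationary probability of state 5 is 0.2657.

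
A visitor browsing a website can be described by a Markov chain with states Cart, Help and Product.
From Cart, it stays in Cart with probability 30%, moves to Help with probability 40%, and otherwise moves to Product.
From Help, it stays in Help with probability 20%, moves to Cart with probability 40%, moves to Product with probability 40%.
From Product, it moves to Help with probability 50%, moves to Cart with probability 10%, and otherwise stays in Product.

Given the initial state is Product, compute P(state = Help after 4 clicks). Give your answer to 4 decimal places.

Propagate the distribution vector 4 clicks from Product.
After 0 clicks: (0.0000, 0.0000, 1.0000)
After 1 click: (0.1000, 0.5000, 0.4000)
After 2 clicks: (0.2700, 0.3400, 0.3900)
After 3 clicks: (0.2560, 0.3710, 0.3730)
After 4 clicks: (0.2625, 0.3631, 0.3744)
P(in Help after 4 clicks) = 0.3631

0.3631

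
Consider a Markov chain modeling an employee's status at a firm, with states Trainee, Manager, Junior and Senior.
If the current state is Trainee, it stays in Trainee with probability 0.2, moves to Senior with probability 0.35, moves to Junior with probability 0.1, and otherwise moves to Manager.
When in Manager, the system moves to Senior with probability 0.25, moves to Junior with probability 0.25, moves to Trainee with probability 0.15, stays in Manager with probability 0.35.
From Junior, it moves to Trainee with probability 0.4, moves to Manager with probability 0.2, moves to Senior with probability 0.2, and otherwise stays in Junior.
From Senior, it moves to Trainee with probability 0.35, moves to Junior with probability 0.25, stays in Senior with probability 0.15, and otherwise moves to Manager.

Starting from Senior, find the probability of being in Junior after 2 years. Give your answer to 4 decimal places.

0.1850

Propagate the distribution vector 2 years from Senior.
After 0 years: (0.0000, 0.0000, 0.0000, 1.0000)
After 1 year: (0.3500, 0.2500, 0.2500, 0.1500)
After 2 years: (0.2600, 0.2975, 0.1850, 0.2575)
P(in Junior after 2 years) = 0.1850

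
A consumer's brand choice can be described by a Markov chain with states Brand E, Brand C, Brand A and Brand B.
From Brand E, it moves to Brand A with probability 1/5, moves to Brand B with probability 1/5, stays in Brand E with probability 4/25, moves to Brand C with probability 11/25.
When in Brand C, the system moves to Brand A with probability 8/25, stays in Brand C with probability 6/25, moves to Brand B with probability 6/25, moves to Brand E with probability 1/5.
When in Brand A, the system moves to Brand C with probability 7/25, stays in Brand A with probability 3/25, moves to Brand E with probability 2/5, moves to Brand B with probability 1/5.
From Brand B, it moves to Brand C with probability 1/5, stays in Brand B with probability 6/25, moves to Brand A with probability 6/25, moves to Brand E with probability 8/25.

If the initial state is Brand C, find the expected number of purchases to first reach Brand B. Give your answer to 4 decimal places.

4.5304

Let t(s) be the expected number of purchases to first reach Brand B from state s, with t(Brand B) = 0. Conditioning on the first purchase:
t(Brand E) = 1 + 0.16·t(Brand E) + 0.44·t(Brand C) + 0.2·t(Brand A)
t(Brand C) = 1 + 0.2·t(Brand E) + 0.24·t(Brand C) + 0.32·t(Brand A)
t(Brand A) = 1 + 0.4·t(Brand E) + 0.28·t(Brand C) + 0.12·t(Brand A)
Solving: t(Brand E) = 4.6843, t(Brand C) = 4.5304, t(Brand A) = 4.7071.
Expected purchases from Brand C to Brand B: 4.5304.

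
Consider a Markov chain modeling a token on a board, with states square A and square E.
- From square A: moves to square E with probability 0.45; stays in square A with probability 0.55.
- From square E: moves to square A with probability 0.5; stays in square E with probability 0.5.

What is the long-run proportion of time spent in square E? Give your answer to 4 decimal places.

0.4737

Let the stationary distribution be π with π = πP and π_1 + π_2 = 1.
π_1 = 0.55·π_1 + 0.5·π_2
Solving with the normalization constraint gives π = (0.5263, 0.4737).
So the stationary probability of square E is 0.4737.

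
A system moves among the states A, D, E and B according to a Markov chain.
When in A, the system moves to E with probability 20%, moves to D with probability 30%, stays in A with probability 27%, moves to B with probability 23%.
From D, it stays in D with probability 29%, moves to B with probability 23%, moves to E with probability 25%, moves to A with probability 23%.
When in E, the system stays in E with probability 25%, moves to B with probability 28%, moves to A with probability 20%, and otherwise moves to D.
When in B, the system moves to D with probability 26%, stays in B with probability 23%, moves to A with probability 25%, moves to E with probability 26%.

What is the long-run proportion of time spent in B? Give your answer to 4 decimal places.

0.2420

Let the stationary distribution be π with π = πP and π_1 + π_2 + π_3 + π_4 = 1.
π_1 = 0.27·π_1 + 0.23·π_2 + 0.2·π_3 + 0.25·π_4
π_2 = 0.3·π_1 + 0.29·π_2 + 0.27·π_3 + 0.26·π_4
π_3 = 0.2·π_1 + 0.25·π_2 + 0.25·π_3 + 0.26·π_4
Solving with the normalization constraint gives π = (0.2371, 0.2803, 0.2406, 0.2420).
So the stationary probability of B is 0.2420.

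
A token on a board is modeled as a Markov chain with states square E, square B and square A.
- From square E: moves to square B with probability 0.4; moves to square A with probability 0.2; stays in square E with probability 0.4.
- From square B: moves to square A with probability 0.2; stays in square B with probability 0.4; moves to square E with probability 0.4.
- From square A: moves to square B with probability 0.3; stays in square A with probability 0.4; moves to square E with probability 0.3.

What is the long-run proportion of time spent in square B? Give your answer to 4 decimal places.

Let the stationary distribution be π with π = πP and π_1 + π_2 + π_3 = 1.
π_1 = 0.4·π_1 + 0.4·π_2 + 0.3·π_3
π_2 = 0.4·π_1 + 0.4·π_2 + 0.3·π_3
Solving with the normalization constraint gives π = (0.3750, 0.3750, 0.2500).
So the stationary probability of square B is 0.3750.

0.3750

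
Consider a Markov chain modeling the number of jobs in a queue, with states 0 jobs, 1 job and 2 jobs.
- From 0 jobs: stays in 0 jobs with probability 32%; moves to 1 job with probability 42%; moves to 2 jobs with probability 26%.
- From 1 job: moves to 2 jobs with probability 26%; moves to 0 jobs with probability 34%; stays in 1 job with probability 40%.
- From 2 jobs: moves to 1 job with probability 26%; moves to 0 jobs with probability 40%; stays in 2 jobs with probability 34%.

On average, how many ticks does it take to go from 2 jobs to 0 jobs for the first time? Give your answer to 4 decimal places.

2.6188

Let t(s) be the expected number of ticks to first reach 0 jobs from state s, with t(0 jobs) = 0. Conditioning on the first tick:
t(1 job) = 1 + 0.4·t(1 job) + 0.26·t(2 jobs)
t(2 jobs) = 1 + 0.26·t(1 job) + 0.34·t(2 jobs)
Solving: t(1 job) = 2.8015, t(2 jobs) = 2.6188.
Expected ticks from 2 jobs to 0 jobs: 2.6188.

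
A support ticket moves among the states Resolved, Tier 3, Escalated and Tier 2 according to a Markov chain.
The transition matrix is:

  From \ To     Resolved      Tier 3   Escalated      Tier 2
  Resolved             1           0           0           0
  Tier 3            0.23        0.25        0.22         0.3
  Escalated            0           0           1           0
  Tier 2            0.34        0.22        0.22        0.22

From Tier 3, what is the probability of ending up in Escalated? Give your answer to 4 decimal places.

0.4578

Let h(s) be the probability of absorption at Escalated starting from transient state s. Then h(Escalated) = 1 and h(Resolved) = 0. By first-step analysis:
h(Tier 3) = 0.23·0 + 0.25·h(Tier 3) + 0.22·1 + 0.3·h(Tier 2)
h(Tier 2) = 0.34·0 + 0.22·h(Tier 3) + 0.22·1 + 0.22·h(Tier 2)
Solving: h(Tier 3) = 0.4578, h(Tier 2) = 0.4112.
Starting from Tier 3, the probability is 0.4578.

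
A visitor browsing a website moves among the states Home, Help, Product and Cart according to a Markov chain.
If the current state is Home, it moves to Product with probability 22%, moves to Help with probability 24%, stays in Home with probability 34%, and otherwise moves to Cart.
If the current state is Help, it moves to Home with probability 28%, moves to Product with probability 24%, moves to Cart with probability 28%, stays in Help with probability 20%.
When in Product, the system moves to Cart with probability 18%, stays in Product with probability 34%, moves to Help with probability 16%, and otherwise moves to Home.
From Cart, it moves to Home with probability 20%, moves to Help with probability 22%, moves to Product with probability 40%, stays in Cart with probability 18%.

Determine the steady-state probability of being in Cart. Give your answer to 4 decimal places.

Let the stationary distribution be π with π = πP and π_1 + π_2 + π_3 + π_4 = 1.
π_1 = 0.34·π_1 + 0.28·π_2 + 0.32·π_3 + 0.2·π_4
π_2 = 0.24·π_1 + 0.2·π_2 + 0.16·π_3 + 0.22·π_4
π_3 = 0.22·π_1 + 0.24·π_2 + 0.34·π_3 + 0.4·π_4
Solving with the normalization constraint gives π = (0.2929, 0.2040, 0.2968, 0.2063).
So the stationary probability of Cart is 0.2063.

0.2063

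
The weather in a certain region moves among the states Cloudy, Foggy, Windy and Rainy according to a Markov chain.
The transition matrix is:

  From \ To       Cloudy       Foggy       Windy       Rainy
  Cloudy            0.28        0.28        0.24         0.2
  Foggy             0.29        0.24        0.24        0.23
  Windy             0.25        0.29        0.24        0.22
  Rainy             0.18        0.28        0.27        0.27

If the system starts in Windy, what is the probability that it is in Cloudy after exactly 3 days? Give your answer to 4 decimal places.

Propagate the distribution vector 3 days from Windy.
After 0 days: (0.0000, 0.0000, 1.0000, 0.0000)
After 1 day: (0.2500, 0.2900, 0.2400, 0.2200)
After 2 days: (0.2537, 0.2708, 0.2466, 0.2289)
After 3 days: (0.2524, 0.2716, 0.2469, 0.2291)
P(in Cloudy after 3 days) = 0.2524

0.2524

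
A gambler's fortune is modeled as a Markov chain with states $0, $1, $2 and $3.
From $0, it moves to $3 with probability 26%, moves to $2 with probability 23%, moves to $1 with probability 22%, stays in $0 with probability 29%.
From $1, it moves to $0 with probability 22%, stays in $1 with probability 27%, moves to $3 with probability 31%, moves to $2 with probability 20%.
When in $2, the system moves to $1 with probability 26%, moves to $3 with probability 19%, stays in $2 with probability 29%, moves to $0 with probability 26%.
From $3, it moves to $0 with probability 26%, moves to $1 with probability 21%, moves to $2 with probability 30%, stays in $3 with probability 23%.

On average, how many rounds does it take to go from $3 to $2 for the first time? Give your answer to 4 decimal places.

Let t(s) be the expected number of rounds to first reach $2 from state s, with t($2) = 0. Conditioning on the first round:
t($0) = 1 + 0.29·t($0) + 0.22·t($1) + 0.26·t($3)
t($1) = 1 + 0.22·t($0) + 0.27·t($1) + 0.31·t($3)
t($3) = 1 + 0.26·t($0) + 0.21·t($1) + 0.23·t($3)
Solving: t($0) = 4.1394, t($1) = 4.2552, t($3) = 3.8569.
Expected rounds from $3 to $2: 3.8569.

3.8569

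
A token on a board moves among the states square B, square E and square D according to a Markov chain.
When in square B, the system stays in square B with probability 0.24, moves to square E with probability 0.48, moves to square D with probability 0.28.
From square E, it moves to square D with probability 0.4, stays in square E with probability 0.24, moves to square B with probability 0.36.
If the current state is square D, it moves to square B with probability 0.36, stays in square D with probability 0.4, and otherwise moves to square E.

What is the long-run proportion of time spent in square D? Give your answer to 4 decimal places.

0.3614

Let the stationary distribution be π with π = πP and π_1 + π_2 + π_3 = 1.
π_1 = 0.24·π_1 + 0.36·π_2 + 0.36·π_3
π_2 = 0.48·π_1 + 0.24·π_2 + 0.24·π_3
Solving with the normalization constraint gives π = (0.3214, 0.3171, 0.3614).
So the stationary probability of square D is 0.3614.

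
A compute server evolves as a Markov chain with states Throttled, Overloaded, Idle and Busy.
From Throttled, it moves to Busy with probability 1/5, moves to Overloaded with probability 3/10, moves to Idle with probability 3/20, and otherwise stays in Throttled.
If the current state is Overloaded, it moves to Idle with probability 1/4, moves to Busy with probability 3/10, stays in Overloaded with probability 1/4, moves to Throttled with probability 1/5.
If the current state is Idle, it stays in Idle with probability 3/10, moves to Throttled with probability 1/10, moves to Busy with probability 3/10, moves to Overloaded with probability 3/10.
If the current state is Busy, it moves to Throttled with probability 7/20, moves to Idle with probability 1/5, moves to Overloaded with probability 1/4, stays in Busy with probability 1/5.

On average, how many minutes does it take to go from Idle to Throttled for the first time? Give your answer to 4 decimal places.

Let t(s) be the expected number of minutes to first reach Throttled from state s, with t(Throttled) = 0. Conditioning on the first minute:
t(Overloaded) = 1 + 0.25·t(Overloaded) + 0.25·t(Idle) + 0.3·t(Busy)
t(Idle) = 1 + 0.3·t(Overloaded) + 0.3·t(Idle) + 0.3·t(Busy)
t(Busy) = 1 + 0.25·t(Overloaded) + 0.2·t(Idle) + 0.2·t(Busy)
Solving: t(Overloaded) = 4.6290, t(Idle) = 5.1163, t(Busy) = 3.9756.
Expected minutes from Idle to Throttled: 5.1163.

5.1163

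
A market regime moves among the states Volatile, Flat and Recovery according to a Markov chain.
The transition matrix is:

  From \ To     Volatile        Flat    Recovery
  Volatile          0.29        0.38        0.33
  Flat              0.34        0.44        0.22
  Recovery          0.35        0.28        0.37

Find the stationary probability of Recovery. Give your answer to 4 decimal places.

Let the stationary distribution be π with π = πP and π_1 + π_2 + π_3 = 1.
π_1 = 0.29·π_1 + 0.34·π_2 + 0.35·π_3
π_2 = 0.38·π_1 + 0.44·π_2 + 0.28·π_3
Solving with the normalization constraint gives π = (0.3267, 0.3722, 0.3011).
So the stationary probability of Recovery is 0.3011.

0.3011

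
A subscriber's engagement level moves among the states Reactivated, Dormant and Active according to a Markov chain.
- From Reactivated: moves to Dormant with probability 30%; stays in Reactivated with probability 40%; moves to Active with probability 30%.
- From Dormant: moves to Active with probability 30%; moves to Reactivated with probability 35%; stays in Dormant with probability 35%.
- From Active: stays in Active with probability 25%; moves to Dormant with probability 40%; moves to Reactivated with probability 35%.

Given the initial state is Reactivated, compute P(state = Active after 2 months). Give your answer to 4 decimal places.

Sum over the intermediate state after 1 month:
P = P(Reactivated→Reactivated)·P(Reactivated→Active) + P(Reactivated→Dormant)·P(Dormant→Active) + P(Reactivated→Active)·P(Active→Active)
  = 0.4×0.3 + 0.3×0.3 + 0.3×0.25
  = 0.1200 + 0.0900 + 0.0750 = 0.2850

0.2850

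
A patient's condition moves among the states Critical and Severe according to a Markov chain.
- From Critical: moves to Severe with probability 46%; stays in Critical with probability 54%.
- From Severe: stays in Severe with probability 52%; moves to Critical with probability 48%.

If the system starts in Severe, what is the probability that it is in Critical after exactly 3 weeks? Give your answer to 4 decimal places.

Propagate the distribution vector 3 weeks from Severe.
After 0 weeks: (0.0000, 1.0000)
After 1 week: (0.4800, 0.5200)
After 2 weeks: (0.5088, 0.4912)
After 3 weeks: (0.5105, 0.4895)
P(in Critical after 3 weeks) = 0.5105

0.5105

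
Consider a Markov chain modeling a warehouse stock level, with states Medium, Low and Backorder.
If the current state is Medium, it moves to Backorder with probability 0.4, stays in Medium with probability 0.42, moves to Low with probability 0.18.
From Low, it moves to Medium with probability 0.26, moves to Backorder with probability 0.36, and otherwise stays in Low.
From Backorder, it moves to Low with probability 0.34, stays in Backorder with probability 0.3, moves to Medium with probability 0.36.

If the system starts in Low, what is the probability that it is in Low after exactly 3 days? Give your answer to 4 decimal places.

Propagate the distribution vector 3 days from Low.
After 0 days: (0.0000, 1.0000, 0.0000)
After 1 day: (0.2600, 0.3800, 0.3600)
After 2 days: (0.3376, 0.3136, 0.3488)
After 3 days: (0.3489, 0.2985, 0.3526)
P(in Low after 3 days) = 0.2985

0.2985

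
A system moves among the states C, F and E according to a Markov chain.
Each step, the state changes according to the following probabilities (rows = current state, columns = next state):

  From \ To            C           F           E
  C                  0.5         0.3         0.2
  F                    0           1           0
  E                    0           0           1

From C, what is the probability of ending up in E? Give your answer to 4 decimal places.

0.4000

Let h(s) be the probability of absorption at E starting from transient state s. Then h(E) = 1 and h(F) = 0. By first-step analysis:
h(C) = 0.5·h(C) + 0.3·0 + 0.2·1
Solving: h(C) = 0.4000.
Starting from C, the probability is 0.4000.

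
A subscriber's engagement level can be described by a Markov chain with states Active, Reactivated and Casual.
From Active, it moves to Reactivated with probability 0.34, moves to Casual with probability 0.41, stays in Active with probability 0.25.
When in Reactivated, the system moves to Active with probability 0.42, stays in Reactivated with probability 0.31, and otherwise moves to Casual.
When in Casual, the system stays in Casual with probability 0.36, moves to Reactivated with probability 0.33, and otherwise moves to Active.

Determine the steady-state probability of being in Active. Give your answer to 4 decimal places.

0.3264

Let the stationary distribution be π with π = πP and π_1 + π_2 + π_3 = 1.
π_1 = 0.25·π_1 + 0.42·π_2 + 0.31·π_3
π_2 = 0.34·π_1 + 0.31·π_2 + 0.33·π_3
Solving with the normalization constraint gives π = (0.3264, 0.3267, 0.3469).
So the stationary probability of Active is 0.3264.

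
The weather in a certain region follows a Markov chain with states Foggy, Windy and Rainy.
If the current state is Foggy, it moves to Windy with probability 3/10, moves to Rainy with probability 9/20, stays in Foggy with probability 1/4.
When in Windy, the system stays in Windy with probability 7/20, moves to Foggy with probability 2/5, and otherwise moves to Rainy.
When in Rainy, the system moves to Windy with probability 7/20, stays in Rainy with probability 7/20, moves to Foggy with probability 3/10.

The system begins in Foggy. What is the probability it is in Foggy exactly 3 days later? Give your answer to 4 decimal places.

0.3179

Propagate the distribution vector 3 days from Foggy.
After 0 days: (1.0000, 0.0000, 0.0000)
After 1 day: (0.2500, 0.3000, 0.4500)
After 2 days: (0.3175, 0.3375, 0.3450)
After 3 days: (0.3179, 0.3341, 0.3480)
P(in Foggy after 3 days) = 0.3179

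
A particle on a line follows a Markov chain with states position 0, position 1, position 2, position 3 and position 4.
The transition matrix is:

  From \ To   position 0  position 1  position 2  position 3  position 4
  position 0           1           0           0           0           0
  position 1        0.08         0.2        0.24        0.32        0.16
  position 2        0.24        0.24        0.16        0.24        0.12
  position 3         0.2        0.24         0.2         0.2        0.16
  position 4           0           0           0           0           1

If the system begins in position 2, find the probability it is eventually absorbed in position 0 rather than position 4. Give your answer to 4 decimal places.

0.5812

Let h(s) be the probability of absorption at position 0 starting from transient state s. Then h(position 0) = 1 and h(position 4) = 0. By first-step analysis:
h(position 1) = 0.08·1 + 0.2·h(position 1) + 0.24·h(position 2) + 0.32·h(position 3) + 0.16·0
h(position 2) = 0.24·1 + 0.24·h(position 1) + 0.16·h(position 2) + 0.24·h(position 3) + 0.12·0
h(position 3) = 0.2·1 + 0.24·h(position 1) + 0.2·h(position 2) + 0.2·h(position 3) + 0.16·0
Solving: h(position 1) = 0.4915, h(position 2) = 0.5812, h(position 3) = 0.5427.
Starting from position 2, the probability is 0.5812.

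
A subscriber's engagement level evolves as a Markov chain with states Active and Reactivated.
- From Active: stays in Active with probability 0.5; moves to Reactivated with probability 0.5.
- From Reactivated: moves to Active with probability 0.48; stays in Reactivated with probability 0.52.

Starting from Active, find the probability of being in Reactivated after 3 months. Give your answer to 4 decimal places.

0.5102

Propagate the distribution vector 3 months from Active.
After 0 months: (1.0000, 0.0000)
After 1 month: (0.5000, 0.5000)
After 2 months: (0.4900, 0.5100)
After 3 months: (0.4898, 0.5102)
P(in Reactivated after 3 months) = 0.5102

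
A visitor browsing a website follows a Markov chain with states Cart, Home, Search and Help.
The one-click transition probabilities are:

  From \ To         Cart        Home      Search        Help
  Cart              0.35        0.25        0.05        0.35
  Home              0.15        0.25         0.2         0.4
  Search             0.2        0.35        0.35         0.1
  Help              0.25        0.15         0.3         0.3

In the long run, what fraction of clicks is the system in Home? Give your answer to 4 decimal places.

Let the stationary distribution be π with π = πP and π_1 + π_2 + π_3 + π_4 = 1.
π_1 = 0.35·π_1 + 0.15·π_2 + 0.2·π_3 + 0.25·π_4
π_2 = 0.25·π_1 + 0.25·π_2 + 0.35·π_3 + 0.15·π_4
π_3 = 0.05·π_1 + 0.2·π_2 + 0.35·π_3 + 0.3·π_4
Solving with the normalization constraint gives π = (0.2381, 0.2437, 0.2275, 0.2908).
So the stationary probability of Home is 0.2437.

0.2437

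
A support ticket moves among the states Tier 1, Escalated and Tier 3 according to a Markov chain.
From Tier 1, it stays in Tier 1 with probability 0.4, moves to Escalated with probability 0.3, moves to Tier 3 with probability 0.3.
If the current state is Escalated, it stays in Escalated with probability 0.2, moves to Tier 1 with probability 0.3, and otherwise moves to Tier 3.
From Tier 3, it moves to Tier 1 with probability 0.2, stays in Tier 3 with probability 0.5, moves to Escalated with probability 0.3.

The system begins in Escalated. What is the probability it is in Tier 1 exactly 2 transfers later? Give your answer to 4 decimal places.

Sum over the intermediate state after 1 transfer:
P = P(Escalated→Tier 1)·P(Tier 1→Tier 1) + P(Escalated→Escalated)·P(Escalated→Tier 1) + P(Escalated→Tier 3)·P(Tier 3→Tier 1)
  = 0.3×0.4 + 0.2×0.3 + 0.5×0.2
  = 0.1200 + 0.0600 + 0.1000 = 0.2800

0.2800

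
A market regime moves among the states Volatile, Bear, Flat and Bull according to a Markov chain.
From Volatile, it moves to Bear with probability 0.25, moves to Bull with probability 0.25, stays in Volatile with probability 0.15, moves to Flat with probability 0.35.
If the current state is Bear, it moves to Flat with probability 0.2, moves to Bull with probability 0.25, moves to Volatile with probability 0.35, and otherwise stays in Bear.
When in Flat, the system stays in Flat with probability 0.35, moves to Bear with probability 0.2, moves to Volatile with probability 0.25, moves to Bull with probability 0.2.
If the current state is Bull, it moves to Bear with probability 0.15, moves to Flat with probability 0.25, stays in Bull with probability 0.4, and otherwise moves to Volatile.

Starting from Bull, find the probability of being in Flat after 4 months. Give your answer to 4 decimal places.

Propagate the distribution vector 4 months from Bull.
After 0 months: (0.0000, 0.0000, 0.0000, 1.0000)
After 1 month: (0.2000, 0.1500, 0.2500, 0.4000)
After 2 months: (0.2250, 0.1900, 0.2875, 0.2975)
After 3 months: (0.2316, 0.1964, 0.2918, 0.2803)
After 4 months: (0.2325, 0.1976, 0.2925, 0.2775)
P(in Flat after 4 months) = 0.2925

0.2925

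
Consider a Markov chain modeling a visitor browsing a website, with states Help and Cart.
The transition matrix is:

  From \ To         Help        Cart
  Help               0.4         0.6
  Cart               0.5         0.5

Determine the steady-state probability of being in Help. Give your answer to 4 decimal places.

Let the stationary distribution be π with π = πP and π_1 + π_2 = 1.
π_1 = 0.4·π_1 + 0.5·π_2
Solving with the normalization constraint gives π = (0.4545, 0.5455).
So the stationary probability of Help is 0.4545.

0.4545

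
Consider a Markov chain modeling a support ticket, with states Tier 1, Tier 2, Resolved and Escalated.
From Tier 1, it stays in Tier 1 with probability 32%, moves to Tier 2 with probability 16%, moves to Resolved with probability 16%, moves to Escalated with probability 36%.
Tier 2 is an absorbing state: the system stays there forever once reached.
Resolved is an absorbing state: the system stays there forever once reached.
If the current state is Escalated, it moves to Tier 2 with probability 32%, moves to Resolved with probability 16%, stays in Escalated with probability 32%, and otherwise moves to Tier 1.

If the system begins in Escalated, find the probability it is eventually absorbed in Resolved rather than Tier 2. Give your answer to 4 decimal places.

Let h(s) be the probability of absorption at Resolved starting from transient state s. Then h(Resolved) = 1 and h(Tier 2) = 0. By first-step analysis:
h(Tier 1) = 0.32·h(Tier 1) + 0.16·0 + 0.16·1 + 0.36·h(Escalated)
h(Escalated) = 0.2·h(Tier 1) + 0.32·0 + 0.16·1 + 0.32·h(Escalated)
Solving: h(Tier 1) = 0.4262, h(Escalated) = 0.3607.
Starting from Escalated, the probability is 0.3607.

0.3607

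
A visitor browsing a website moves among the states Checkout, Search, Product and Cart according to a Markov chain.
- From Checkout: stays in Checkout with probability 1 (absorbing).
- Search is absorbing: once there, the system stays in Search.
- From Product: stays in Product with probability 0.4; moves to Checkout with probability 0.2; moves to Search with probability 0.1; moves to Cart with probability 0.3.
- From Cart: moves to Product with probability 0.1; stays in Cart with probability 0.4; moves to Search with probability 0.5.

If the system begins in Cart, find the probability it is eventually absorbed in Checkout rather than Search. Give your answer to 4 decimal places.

0.0606

Let h(s) be the probability of absorption at Checkout starting from transient state s. Then h(Checkout) = 1 and h(Search) = 0. By first-step analysis:
h(Product) = 0.2·1 + 0.1·0 + 0.4·h(Product) + 0.3·h(Cart)
h(Cart) = 0.5·0 + 0.1·h(Product) + 0.4·h(Cart)
Solving: h(Product) = 0.3636, h(Cart) = 0.0606.
Starting from Cart, the probability is 0.0606.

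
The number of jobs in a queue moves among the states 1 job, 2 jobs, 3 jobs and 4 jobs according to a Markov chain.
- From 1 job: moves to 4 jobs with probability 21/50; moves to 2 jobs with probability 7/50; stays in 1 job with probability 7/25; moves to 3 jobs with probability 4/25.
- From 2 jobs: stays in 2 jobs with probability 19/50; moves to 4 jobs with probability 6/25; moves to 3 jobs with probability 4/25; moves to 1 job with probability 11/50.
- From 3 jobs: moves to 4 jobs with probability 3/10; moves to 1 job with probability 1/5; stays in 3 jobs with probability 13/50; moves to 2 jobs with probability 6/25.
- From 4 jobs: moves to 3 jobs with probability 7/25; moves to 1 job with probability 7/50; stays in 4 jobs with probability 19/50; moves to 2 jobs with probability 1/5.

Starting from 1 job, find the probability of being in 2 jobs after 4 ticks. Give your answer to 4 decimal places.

Propagate the distribution vector 4 ticks from 1 job.
After 0 ticks: (1.0000, 0.0000, 0.0000, 0.0000)
After 1 tick: (0.2800, 0.1400, 0.1600, 0.4200)
After 2 ticks: (0.2000, 0.2148, 0.2264, 0.3588)
After 3 ticks: (0.1988, 0.2357, 0.2257, 0.3398)
After 4 ticks: (0.2002, 0.2395, 0.2233, 0.3369)
P(in 2 jobs after 4 ticks) = 0.2395

0.2395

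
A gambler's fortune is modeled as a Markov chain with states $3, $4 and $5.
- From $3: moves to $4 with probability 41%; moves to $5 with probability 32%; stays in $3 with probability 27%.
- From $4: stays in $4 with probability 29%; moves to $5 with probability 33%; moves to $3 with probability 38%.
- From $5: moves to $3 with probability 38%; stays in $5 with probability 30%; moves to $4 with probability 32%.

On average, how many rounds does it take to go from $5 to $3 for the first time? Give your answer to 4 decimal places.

2.6316

Let t(s) be the expected number of rounds to first reach $3 from state s, with t($3) = 0. Conditioning on the first round:
t($4) = 1 + 0.29·t($4) + 0.33·t($5)
t($5) = 1 + 0.32·t($4) + 0.3·t($5)
Solving: t($4) = 2.6316, t($5) = 2.6316.
Expected rounds from $5 to $3: 2.6316.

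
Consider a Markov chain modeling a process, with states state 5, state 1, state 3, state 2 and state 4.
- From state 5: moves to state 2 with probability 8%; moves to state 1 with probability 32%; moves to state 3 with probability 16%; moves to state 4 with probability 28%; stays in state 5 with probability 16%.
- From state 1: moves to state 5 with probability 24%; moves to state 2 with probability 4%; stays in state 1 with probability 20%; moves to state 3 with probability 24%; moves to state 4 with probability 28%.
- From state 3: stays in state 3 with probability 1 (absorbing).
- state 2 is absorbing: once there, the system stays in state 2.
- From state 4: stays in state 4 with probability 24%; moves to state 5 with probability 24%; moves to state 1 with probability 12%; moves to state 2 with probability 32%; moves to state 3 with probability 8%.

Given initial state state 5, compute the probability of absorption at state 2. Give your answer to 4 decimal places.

0.4618

Let h(s) be the probability of absorption at state 2 starting from transient state s. Then h(state 2) = 1 and h(state 3) = 0. By first-step analysis:
h(state 5) = 0.16·h(state 5) + 0.32·h(state 1) + 0.16·0 + 0.08·1 + 0.28·h(state 4)
h(state 1) = 0.24·h(state 5) + 0.2·h(state 1) + 0.24·0 + 0.04·1 + 0.28·h(state 4)
h(state 4) = 0.24·h(state 5) + 0.12·h(state 1) + 0.08·0 + 0.32·1 + 0.24·h(state 4)
Solving: h(state 5) = 0.4618, h(state 1) = 0.4096, h(state 4) = 0.6315.
Starting from state 5, the probability is 0.4618.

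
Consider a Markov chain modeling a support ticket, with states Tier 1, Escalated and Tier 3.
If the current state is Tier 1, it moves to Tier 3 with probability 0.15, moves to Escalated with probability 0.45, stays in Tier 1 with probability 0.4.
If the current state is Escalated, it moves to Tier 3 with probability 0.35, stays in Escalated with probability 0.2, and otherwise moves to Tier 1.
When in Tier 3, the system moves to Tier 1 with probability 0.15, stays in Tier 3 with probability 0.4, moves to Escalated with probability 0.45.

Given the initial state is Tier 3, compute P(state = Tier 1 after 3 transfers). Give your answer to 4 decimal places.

Propagate the distribution vector 3 transfers from Tier 3.
After 0 transfers: (0.0000, 0.0000, 1.0000)
After 1 transfer: (0.1500, 0.4500, 0.4000)
After 2 transfers: (0.3225, 0.3375, 0.3400)
After 3 transfers: (0.3319, 0.3656, 0.3025)
P(in Tier 1 after 3 transfers) = 0.3319

0.3319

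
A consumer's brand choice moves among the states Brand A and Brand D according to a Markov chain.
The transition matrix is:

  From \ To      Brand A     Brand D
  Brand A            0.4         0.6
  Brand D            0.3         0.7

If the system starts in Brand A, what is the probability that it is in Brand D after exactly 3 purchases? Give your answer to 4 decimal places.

Propagate the distribution vector 3 purchases from Brand A.
After 0 purchases: (1.0000, 0.0000)
After 1 purchase: (0.4000, 0.6000)
After 2 purchases: (0.3400, 0.6600)
After 3 purchases: (0.3340, 0.6660)
P(in Brand D after 3 purchases) = 0.6660

0.6660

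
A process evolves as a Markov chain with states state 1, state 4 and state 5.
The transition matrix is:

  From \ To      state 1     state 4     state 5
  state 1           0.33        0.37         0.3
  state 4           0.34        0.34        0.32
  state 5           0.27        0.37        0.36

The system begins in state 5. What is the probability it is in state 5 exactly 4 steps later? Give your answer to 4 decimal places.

Propagate the distribution vector 4 steps from state 5.
After 0 steps: (0.0000, 0.0000, 1.0000)
After 1 step: (0.2700, 0.3700, 0.3600)
After 2 steps: (0.3121, 0.3589, 0.3290)
After 3 steps: (0.3138, 0.3592, 0.3269)
After 4 steps: (0.3140, 0.3592, 0.3268)
P(in state 5 after 4 steps) = 0.3268

0.3268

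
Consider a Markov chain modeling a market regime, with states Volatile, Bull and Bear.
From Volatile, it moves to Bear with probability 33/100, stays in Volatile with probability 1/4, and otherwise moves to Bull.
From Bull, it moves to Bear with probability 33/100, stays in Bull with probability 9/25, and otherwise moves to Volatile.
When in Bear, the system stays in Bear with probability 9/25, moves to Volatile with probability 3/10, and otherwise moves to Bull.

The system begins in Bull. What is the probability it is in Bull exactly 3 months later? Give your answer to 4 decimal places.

Propagate the distribution vector 3 months from Bull.
After 0 months: (0.0000, 1.0000, 0.0000)
After 1 month: (0.3100, 0.3600, 0.3300)
After 2 months: (0.2881, 0.3720, 0.3399)
After 3 months: (0.2893, 0.3705, 0.3402)
P(in Bull after 3 months) = 0.3705

0.3705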